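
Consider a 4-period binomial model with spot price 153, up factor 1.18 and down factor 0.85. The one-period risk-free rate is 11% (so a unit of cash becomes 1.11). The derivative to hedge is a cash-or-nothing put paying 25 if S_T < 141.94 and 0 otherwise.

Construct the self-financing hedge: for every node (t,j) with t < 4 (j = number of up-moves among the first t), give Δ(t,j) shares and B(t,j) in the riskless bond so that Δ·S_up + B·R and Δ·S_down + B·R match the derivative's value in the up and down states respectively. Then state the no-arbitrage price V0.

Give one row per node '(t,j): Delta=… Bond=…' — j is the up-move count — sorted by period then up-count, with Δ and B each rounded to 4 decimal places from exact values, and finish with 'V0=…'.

(0,0): Delta=-0.0385 Bond=6.4199
(1,0): Delta=-0.1580 Bond=22.6706
(1,1): Delta=-0.0153 Bond=2.9411
(2,0): Delta=-0.4864 Bond=61.4679
(2,1): Delta=-0.0943 Bond=15.3903
(2,2): Delta=0.0000 Bond=0.0000
(3,0): Delta=0.0000 Bond=22.5225
(3,1): Delta=-0.5808 Bond=80.5351
(3,2): Delta=0.0000 Bond=0.0000
(3,3): Delta=0.0000 Bond=0.0000
V0=0.5287

Under the risk-neutral measure, an up-move has probability p* = (R−d)/(u−d) = 0.7879 and values discount at R = 1.11.
Terminal payoffs: V(4,0)=25.0000, V(4,1)=25.0000, V(4,2)=0.0000, V(4,3)=0.0000, V(4,4)=0.0000
Node (3,0) S=93.9611: V=(p*·25.0000+(1−p*)·25.0000)/1.11=22.5225; Δ=(25.0000−25.0000)/(110.8741−79.8670)=0.0000; B=V−Δ·S=22.5225
Node (3,1) S=130.4401: V=(p*·0.0000+(1−p*)·25.0000)/1.11=4.7775; Δ=(0.0000−25.0000)/(153.9194−110.8741)=-0.5808; B=V−Δ·S=80.5351
Node (3,2) S=181.0816: V=(p*·0.0000+(1−p*)·0.0000)/1.11=0.0000; Δ=(0.0000−0.0000)/(213.6763−153.9194)=0.0000; B=V−Δ·S=0.0000
Node (3,3) S=251.3839: V=(p*·0.0000+(1−p*)·0.0000)/1.11=0.0000; Δ=(0.0000−0.0000)/(296.6330−213.6763)=0.0000; B=V−Δ·S=0.0000
Node (2,0) S=110.5425: V=(p*·4.7775+(1−p*)·22.5225)/1.11=7.6951; Δ=(4.7775−22.5225)/(130.4401−93.9611)=-0.4864; B=V−Δ·S=61.4679
Node (2,1) S=153.4590: V=(p*·0.0000+(1−p*)·4.7775)/1.11=0.9130; Δ=(0.0000−4.7775)/(181.0816−130.4401)=-0.0943; B=V−Δ·S=15.3903
Node (2,2) S=213.0372: V=(p*·0.0000+(1−p*)·0.0000)/1.11=0.0000; Δ=(0.0000−0.0000)/(251.3839−181.0816)=0.0000; B=V−Δ·S=0.0000
Node (1,0) S=130.0500: V=(p*·0.9130+(1−p*)·7.6951)/1.11=2.1186; Δ=(0.9130−7.6951)/(153.4590−110.5425)=-0.1580; B=V−Δ·S=22.6706
Node (1,1) S=180.5400: V=(p*·0.0000+(1−p*)·0.9130)/1.11=0.1745; Δ=(0.0000−0.9130)/(213.0372−153.4590)=-0.0153; B=V−Δ·S=2.9411
Node (0,0) S=153.0000: V=(p*·0.1745+(1−p*)·2.1186)/1.11=0.5287; Δ=(0.1745−2.1186)/(180.5400−130.0500)=-0.0385; B=V−Δ·S=6.4199
Check: Δ(0,0)·S0 + B(0,0) = 0.5287 = V0.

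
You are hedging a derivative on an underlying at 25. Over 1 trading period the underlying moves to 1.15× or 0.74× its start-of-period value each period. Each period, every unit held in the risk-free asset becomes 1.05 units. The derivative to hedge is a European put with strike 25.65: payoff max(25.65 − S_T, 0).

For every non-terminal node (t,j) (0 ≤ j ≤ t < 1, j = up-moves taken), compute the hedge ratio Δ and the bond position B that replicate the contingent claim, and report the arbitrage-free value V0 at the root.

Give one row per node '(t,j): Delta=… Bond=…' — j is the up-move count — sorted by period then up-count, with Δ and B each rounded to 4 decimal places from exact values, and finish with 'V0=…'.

Since d<R<u, set p* = (R−d)/(u−d) = 0.7561; price each node as the discounted p*-expectation of its children.
Payoff layer (t=1): V(1,0)=7.1500, V(1,1)=0.0000
  t=0,j=0: stock 25.0000 → up 28.7500 (V=0.0000), down 18.5000 (V=7.1500). Price 1.6609; hedge Δ=-0.6976, bond B=19.0999.
Check: Δ(0,0)·S0 + B(0,0) = 1.6609 = V0.

(0,0): Delta=-0.6976 Bond=19.0999
V0=1.6609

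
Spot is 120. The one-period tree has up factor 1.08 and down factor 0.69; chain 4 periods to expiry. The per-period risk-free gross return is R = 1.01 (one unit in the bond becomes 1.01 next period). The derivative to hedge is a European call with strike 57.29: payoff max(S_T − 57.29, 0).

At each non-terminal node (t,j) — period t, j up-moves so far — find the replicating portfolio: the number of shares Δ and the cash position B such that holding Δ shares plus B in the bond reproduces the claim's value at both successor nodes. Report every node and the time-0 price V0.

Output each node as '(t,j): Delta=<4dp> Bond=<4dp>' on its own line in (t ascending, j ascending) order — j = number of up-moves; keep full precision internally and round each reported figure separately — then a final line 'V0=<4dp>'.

Under the risk-neutral measure, an up-move has probability p* = (R−d)/(u−d) = 0.8205 and values discount at R = 1.01.
At expiry t=4: V(4,0)=0.0000, V(4,1)=0.0000, V(4,2)=9.3488, V(4,3)=47.0142, V(4,4)=105.9687
  t=3,j=0: stock 39.4211 → up 42.5748 (V=0.0000), down 27.2005 (V=0.0000). Price 0.0000; hedge Δ=0.0000, bond B=0.0000.
  t=3,j=1: stock 61.7026 → up 66.6388 (V=9.3488), down 42.5748 (V=0.0000). Price 7.5948; hedge Δ=0.3885, bond B=-16.3764.
  t=3,j=2: stock 96.5779 → up 104.3042 (V=47.0142), down 66.6388 (V=9.3488). Price 39.8551; hedge Δ=1.0000, bond B=-56.7228.
  t=3,j=3: stock 151.1654 → up 163.2587 (V=105.9687), down 104.3042 (V=47.0142). Price 94.4427; hedge Δ=1.0000, bond B=-56.7228.
  t=2,j=0: stock 57.1320 → up 61.7026 (V=7.5948), down 39.4211 (V=0.0000). Price 6.1700; hedge Δ=0.3409, bond B=-13.3040.
  t=2,j=1: stock 89.4240 → up 96.5779 (V=39.8551), down 61.7026 (V=7.5948). Price 33.7276; hedge Δ=0.9250, bond B=-48.9912.
  t=2,j=2: stock 139.9680 → up 151.1654 (V=94.4427), down 96.5779 (V=39.8551). Price 83.8068; hedge Δ=1.0000, bond B=-56.1612.
  t=1,j=0: stock 82.8000 → up 89.4240 (V=33.7276), down 57.1320 (V=6.1700). Price 28.4964; hedge Δ=0.8534, bond B=-42.1642.
  t=1,j=1: stock 129.6000 → up 139.9680 (V=83.8068), down 89.4240 (V=33.7276). Price 74.0775; hedge Δ=0.9908, bond B=-54.3309.
  t=0,j=0: stock 120.0000 → up 129.6000 (V=74.0775), down 82.8000 (V=28.4964). Price 65.2438; hedge Δ=0.9740, bond B=-51.6308.
Each (Δ,B) replicates both successor values, so the strategy is self-financing and V0 is arbitrage-free.

(0,0): Delta=0.9740 Bond=-51.6308
(1,0): Delta=0.8534 Bond=-42.1642
(1,1): Delta=0.9908 Bond=-54.3309
(2,0): Delta=0.3409 Bond=-13.3040
(2,1): Delta=0.9250 Bond=-48.9912
(2,2): Delta=1.0000 Bond=-56.1612
(3,0): Delta=0.0000 Bond=0.0000
(3,1): Delta=0.3885 Bond=-16.3764
(3,2): Delta=1.0000 Bond=-56.7228
(3,3): Delta=1.0000 Bond=-56.7228
V0=65.2438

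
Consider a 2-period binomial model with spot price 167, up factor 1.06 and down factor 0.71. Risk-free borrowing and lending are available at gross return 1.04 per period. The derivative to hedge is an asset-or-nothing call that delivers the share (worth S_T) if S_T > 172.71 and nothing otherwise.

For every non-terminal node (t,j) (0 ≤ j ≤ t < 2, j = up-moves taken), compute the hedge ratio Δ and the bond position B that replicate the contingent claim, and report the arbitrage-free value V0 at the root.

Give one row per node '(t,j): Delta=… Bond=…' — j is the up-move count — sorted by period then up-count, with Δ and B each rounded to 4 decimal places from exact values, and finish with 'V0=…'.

Since d<R<u, set p* = (R−d)/(u−d) = 0.9429; price each node as the discounted p*-expectation of its children.
Terminal payoffs: V(2,0)=0.0000, V(2,1)=0.0000, V(2,2)=187.6412
(1,0): S=118.5700. Δ = (V_up−V_dn)/(S_up−S_dn) = (0.0000−0.0000)/(125.6842−84.1847) = 0.0000. V = [p*·0.0000 + (1−p*)·0.0000]/1.04 = 0.0000. B = V − Δ·S = 0.0000.
(1,1): S=177.0200. Δ = (V_up−V_dn)/(S_up−S_dn) = (187.6412−0.0000)/(187.6412−125.6842) = 3.0286. V = [p*·187.6412 + (1−p*)·0.0000]/1.04 = 170.1143. B = V − Δ·S = -366.0034.
(0,0): S=167.0000. Δ = (V_up−V_dn)/(S_up−S_dn) = (170.1143−0.0000)/(177.0200−118.5700) = 2.9104. V = [p*·170.1143 + (1−p*)·0.0000]/1.04 = 154.2245. B = V − Δ·S = -331.8163.
The time-0 hedge costs 154.2245, which is the no-arbitrage price.

(0,0): Delta=2.9104 Bond=-331.8163
(1,0): Delta=0.0000 Bond=0.0000
(1,1): Delta=3.0286 Bond=-366.0034
V0=154.2245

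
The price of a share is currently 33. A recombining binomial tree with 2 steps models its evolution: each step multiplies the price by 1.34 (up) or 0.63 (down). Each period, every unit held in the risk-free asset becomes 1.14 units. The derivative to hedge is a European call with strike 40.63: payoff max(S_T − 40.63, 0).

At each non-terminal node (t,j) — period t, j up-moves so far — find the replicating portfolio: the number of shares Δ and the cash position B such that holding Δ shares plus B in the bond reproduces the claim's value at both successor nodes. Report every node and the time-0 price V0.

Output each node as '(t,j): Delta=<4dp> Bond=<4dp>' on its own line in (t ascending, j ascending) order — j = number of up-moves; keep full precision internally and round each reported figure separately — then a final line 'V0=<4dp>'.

(0,0): Delta=0.5009 Bond=-9.1343
(1,0): Delta=0.0000 Bond=0.0000
(1,1): Delta=0.5932 Bond=-14.4967
V0=7.3944

Under the risk-neutral measure, an up-move has probability p* = (R−d)/(u−d) = 0.7183 and values discount at R = 1.14.
Payoff layer (t=2): V(2,0)=0.0000, V(2,1)=0.0000, V(2,2)=18.6248
  t=1,j=0: stock 20.7900 → up 27.8586 (V=0.0000), down 13.0977 (V=0.0000). Price 0.0000; hedge Δ=0.0000, bond B=0.0000.
  t=1,j=1: stock 44.2200 → up 59.2548 (V=18.6248), down 27.8586 (V=0.0000). Price 11.7354; hedge Δ=0.5932, bond B=-14.4967.
  t=0,j=0: stock 33.0000 → up 44.2200 (V=11.7354), down 20.7900 (V=0.0000). Price 7.3944; hedge Δ=0.5009, bond B=-9.1343.
Each (Δ,B) replicates both successor values, so the strategy is self-financing and V0 is arbitrage-free.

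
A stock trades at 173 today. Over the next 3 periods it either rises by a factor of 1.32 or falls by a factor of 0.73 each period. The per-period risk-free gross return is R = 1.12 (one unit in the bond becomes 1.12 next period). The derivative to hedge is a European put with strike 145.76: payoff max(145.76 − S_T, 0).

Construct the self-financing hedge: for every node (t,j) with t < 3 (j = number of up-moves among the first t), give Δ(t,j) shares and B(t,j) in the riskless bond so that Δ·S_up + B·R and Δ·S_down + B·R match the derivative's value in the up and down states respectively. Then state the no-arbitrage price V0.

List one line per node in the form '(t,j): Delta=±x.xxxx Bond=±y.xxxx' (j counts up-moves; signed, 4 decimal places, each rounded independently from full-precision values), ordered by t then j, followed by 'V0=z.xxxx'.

(0,0): Delta=-0.1331 Bond=29.0973
(1,0): Delta=-0.4116 Bond=67.7634
(1,1): Delta=-0.0541 Bond=14.5507
(2,0): Delta=-1.0000 Bond=130.1429
(2,1): Delta=-0.2447 Bond=48.0756
(2,2): Delta=0.0000 Bond=0.0000
V0=6.0789

No-arbitrage ⇒ martingale measure with p* = (R−d)/(u−d) = 0.6610.
Terminal payoffs: V(3,0)=78.4601, V(3,1)=24.0670, V(3,2)=0.0000, V(3,3)=0.0000
Node (2,0) S=92.1917: V=(p*·24.0670+(1−p*)·78.4601)/1.12=37.9512; Δ=(24.0670−78.4601)/(121.6930−67.2999)=-1.0000; B=V−Δ·S=130.1429
Node (2,1) S=166.7028: V=(p*·0.0000+(1−p*)·24.0670)/1.12=7.2842; Δ=(0.0000−24.0670)/(220.0477−121.6930)=-0.2447; B=V−Δ·S=48.0756
Node (2,2) S=301.4352: V=(p*·0.0000+(1−p*)·0.0000)/1.12=0.0000; Δ=(0.0000−0.0000)/(397.8945−220.0477)=0.0000; B=V−Δ·S=0.0000
Node (1,0) S=126.2900: V=(p*·7.2842+(1−p*)·37.9512)/1.12=15.7855; Δ=(7.2842−37.9512)/(166.7028−92.1917)=-0.4116; B=V−Δ·S=67.7634
Node (1,1) S=228.3600: V=(p*·0.0000+(1−p*)·7.2842)/1.12=2.2047; Δ=(0.0000−7.2842)/(301.4352−166.7028)=-0.0541; B=V−Δ·S=14.5507
Node (0,0) S=173.0000: V=(p*·2.2047+(1−p*)·15.7855)/1.12=6.0789; Δ=(2.2047−15.7855)/(228.3600−126.2900)=-0.1331; B=V−Δ·S=29.0973
Self-financing check: at every node Δ·S+B equals the discounted successor values.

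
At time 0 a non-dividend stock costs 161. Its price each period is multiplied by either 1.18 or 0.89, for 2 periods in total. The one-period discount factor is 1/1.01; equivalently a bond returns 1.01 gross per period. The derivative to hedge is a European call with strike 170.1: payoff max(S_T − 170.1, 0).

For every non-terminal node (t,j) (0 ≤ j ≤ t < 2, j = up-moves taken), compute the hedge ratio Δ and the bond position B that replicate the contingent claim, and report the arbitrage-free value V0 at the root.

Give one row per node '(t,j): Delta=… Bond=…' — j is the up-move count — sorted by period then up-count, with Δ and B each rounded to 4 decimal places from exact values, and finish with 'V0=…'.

(0,0): Delta=0.4745 Bond=-67.3194
(1,0): Delta=0.0000 Bond=0.0000
(1,1): Delta=0.9815 Bond=-164.3155
V0=9.0768

Risk-neutral probability p* = (R−d)/(u−d) = (1.01−0.89)/(1.18−0.89) = 0.4138.
At expiry t=2: V(2,0)=0.0000, V(2,1)=0.0000, V(2,2)=54.0764
  t=1,j=0: stock 143.2900 → up 169.0822 (V=0.0000), down 127.5281 (V=0.0000). Price 0.0000; hedge Δ=0.0000, bond B=0.0000.
  t=1,j=1: stock 189.9800 → up 224.1764 (V=54.0764), down 169.0822 (V=0.0000). Price 22.1549; hedge Δ=0.9815, bond B=-164.3155.
  t=0,j=0: stock 161.0000 → up 189.9800 (V=22.1549), down 143.2900 (V=0.0000). Price 9.0768; hedge Δ=0.4745, bond B=-67.3194.
Each (Δ,B) replicates both successor values, so the strategy is self-financing and V0 is arbitrage-free.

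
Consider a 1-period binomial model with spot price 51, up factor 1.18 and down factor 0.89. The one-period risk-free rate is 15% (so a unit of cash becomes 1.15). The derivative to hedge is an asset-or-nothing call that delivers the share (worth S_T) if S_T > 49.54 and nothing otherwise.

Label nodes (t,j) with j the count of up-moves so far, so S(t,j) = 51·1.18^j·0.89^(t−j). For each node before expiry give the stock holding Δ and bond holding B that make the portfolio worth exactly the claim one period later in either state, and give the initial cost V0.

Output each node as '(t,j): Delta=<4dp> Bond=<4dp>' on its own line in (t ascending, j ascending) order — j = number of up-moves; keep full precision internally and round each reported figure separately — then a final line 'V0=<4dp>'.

Risk-neutral probability p* = (R−d)/(u−d) = (1.15−0.89)/(1.18−0.89) = 0.8966.
Terminal values V(1,·): V(1,0)=0.0000, V(1,1)=60.1800
Node (0,0) S=51.0000: V=(p*·60.1800+(1−p*)·0.0000)/1.15=46.9169; Δ=(60.1800−0.0000)/(60.1800−45.3900)=4.0690; B=V−Δ·S=-160.6003
Each (Δ,B) replicates both successor values, so the strategy is self-financing and V0 is arbitrage-free.

(0,0): Delta=4.0690 Bond=-160.6003
V0=46.9169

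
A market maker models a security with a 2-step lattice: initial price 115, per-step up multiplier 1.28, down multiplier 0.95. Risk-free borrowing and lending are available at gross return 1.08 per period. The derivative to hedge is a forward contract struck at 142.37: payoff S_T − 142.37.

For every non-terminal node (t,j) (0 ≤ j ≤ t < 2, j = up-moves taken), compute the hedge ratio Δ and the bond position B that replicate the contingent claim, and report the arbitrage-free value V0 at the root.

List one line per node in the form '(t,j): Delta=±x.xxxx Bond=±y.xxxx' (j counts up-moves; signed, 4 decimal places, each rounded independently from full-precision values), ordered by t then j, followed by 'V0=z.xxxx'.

(0,0): Delta=1.0000 Bond=-122.0593
(1,0): Delta=1.0000 Bond=-131.8241
(1,1): Delta=1.0000 Bond=-131.8241
V0=-7.0593

The replicating-portfolio and risk-neutral prices coincide; use p* = (1.08−0.95)/(1.28−0.95) = 0.3939 for the latter.
Terminal values V(2,·): V(2,0)=-38.5825, V(2,1)=-2.5300, V(2,2)=46.0460
Node (1,0) S=109.2500: V=(p*·-2.5300+(1−p*)·-38.5825)/1.08=-22.5741; Δ=(-2.5300−-38.5825)/(139.8400−103.7875)=1.0000; B=V−Δ·S=-131.8241
Node (1,1) S=147.2000: V=(p*·46.0460+(1−p*)·-2.5300)/1.08=15.3759; Δ=(46.0460−-2.5300)/(188.4160−139.8400)=1.0000; B=V−Δ·S=-131.8241
Node (0,0) S=115.0000: V=(p*·15.3759+(1−p*)·-22.5741)/1.08=-7.0593; Δ=(15.3759−-22.5741)/(147.2000−109.2500)=1.0000; B=V−Δ·S=-122.0593
Root portfolio cost Δ·115+B reproduces V0=-7.0593.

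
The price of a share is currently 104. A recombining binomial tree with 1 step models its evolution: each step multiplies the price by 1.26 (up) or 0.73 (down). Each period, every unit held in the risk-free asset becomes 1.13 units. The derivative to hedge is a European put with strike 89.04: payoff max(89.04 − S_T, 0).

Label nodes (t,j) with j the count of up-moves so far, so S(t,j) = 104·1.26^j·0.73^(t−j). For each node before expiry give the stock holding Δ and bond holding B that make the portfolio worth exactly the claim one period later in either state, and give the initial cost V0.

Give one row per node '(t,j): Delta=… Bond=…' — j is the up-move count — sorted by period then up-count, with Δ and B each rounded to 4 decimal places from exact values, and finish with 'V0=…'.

(0,0): Delta=-0.2380 Bond=27.6026
V0=2.8479

No-arbitrage ⇒ martingale measure with p* = (R−d)/(u−d) = 0.7547.
Payoff layer (t=1): V(1,0)=13.1200, V(1,1)=0.0000
(0,0): S=104.0000. Δ = (V_up−V_dn)/(S_up−S_dn) = (0.0000−13.1200)/(131.0400−75.9200) = -0.2380. V = [p*·0.0000 + (1−p*)·13.1200]/1.13 = 2.8479. B = V − Δ·S = 27.6026.
Self-financing check: at every node Δ·S+B equals the discounted successor values.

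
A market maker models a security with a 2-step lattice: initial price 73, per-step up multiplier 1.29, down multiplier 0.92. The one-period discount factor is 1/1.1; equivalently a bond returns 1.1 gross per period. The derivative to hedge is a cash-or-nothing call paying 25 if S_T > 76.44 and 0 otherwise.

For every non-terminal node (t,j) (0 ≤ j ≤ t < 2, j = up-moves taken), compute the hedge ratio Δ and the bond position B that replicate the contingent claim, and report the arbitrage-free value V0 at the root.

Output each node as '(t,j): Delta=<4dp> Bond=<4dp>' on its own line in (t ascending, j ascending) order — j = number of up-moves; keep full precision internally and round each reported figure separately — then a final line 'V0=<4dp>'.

(0,0): Delta=0.4321 Bond=-16.3297
(1,0): Delta=1.0061 Bond=-56.5111
(1,1): Delta=0.0000 Bond=22.7273
V0=15.2129

Since d<R<u, set p* = (R−d)/(u−d) = 0.4865; price each node as the discounted p*-expectation of its children.
Terminal payoffs: V(2,0)=0.0000, V(2,1)=25.0000, V(2,2)=25.0000
(1,0): S=67.1600. Δ = (V_up−V_dn)/(S_up−S_dn) = (25.0000−0.0000)/(86.6364−61.7872) = 1.0061. V = [p*·25.0000 + (1−p*)·0.0000]/1.1 = 11.0565. B = V − Δ·S = -56.5111.
(1,1): S=94.1700. Δ = (V_up−V_dn)/(S_up−S_dn) = (25.0000−25.0000)/(121.4793−86.6364) = 0.0000. V = [p*·25.0000 + (1−p*)·25.0000]/1.1 = 22.7273. B = V − Δ·S = 22.7273.
(0,0): S=73.0000. Δ = (V_up−V_dn)/(S_up−S_dn) = (22.7273−11.0565)/(94.1700−67.1600) = 0.4321. V = [p*·22.7273 + (1−p*)·11.0565]/1.1 = 15.2129. B = V − Δ·S = -16.3297.
Self-financing check: at every node Δ·S+B equals the discounted successor values.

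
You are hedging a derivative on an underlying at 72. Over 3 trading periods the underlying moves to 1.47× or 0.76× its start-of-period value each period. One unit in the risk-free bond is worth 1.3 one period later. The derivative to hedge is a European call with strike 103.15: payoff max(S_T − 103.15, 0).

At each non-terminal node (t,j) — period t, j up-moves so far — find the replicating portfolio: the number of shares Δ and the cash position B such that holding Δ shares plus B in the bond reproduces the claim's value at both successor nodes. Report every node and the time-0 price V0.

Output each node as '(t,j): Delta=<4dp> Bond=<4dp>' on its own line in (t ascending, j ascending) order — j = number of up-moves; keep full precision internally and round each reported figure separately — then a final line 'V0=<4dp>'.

(0,0): Delta=0.8033 Bond=-29.8373
(1,0): Delta=0.2273 Bond=-7.2715
(1,1): Delta=0.8970 Bond=-48.7105
(2,0): Delta=0.0000 Bond=0.0000
(2,1): Delta=0.2643 Bond=-12.4288
(2,2): Delta=1.0000 Bond=-79.3462
V0=27.9983

The replicating-portfolio and risk-neutral prices coincide; use p* = (1.3−0.76)/(1.47−0.76) = 0.7606 for the latter.
Terminal payoffs: V(3,0)=0.0000, V(3,1)=0.0000, V(3,2)=15.0944, V(3,3)=125.5597
(2,0): S=41.5872. Δ = (V_up−V_dn)/(S_up−S_dn) = (0.0000−0.0000)/(61.1332−31.6063) = 0.0000. V = [p*·0.0000 + (1−p*)·0.0000]/1.3 = 0.0000. B = V − Δ·S = 0.0000.
(2,1): S=80.4384. Δ = (V_up−V_dn)/(S_up−S_dn) = (15.0944−0.0000)/(118.2444−61.1332) = 0.2643. V = [p*·15.0944 + (1−p*)·0.0000]/1.3 = 8.8310. B = V − Δ·S = -12.4288.
(2,2): S=155.5848. Δ = (V_up−V_dn)/(S_up−S_dn) = (125.5597−15.0944)/(228.7097−118.2444) = 1.0000. V = [p*·125.5597 + (1−p*)·15.0944]/1.3 = 76.2386. B = V − Δ·S = -79.3462.
(1,0): S=54.7200. Δ = (V_up−V_dn)/(S_up−S_dn) = (8.8310−0.0000)/(80.4384−41.5872) = 0.2273. V = [p*·8.8310 + (1−p*)·0.0000]/1.3 = 5.1666. B = V − Δ·S = -7.2715.
(1,1): S=105.8400. Δ = (V_up−V_dn)/(S_up−S_dn) = (76.2386−8.8310)/(155.5848−80.4384) = 0.8970. V = [p*·76.2386 + (1−p*)·8.8310]/1.3 = 46.2298. B = V − Δ·S = -48.7105.
(0,0): S=72.0000. Δ = (V_up−V_dn)/(S_up−S_dn) = (46.2298−5.1666)/(105.8400−54.7200) = 0.8033. V = [p*·46.2298 + (1−p*)·5.1666]/1.3 = 27.9983. B = V − Δ·S = -29.8373.
The time-0 hedge costs 27.9983, which is the no-arbitrage price.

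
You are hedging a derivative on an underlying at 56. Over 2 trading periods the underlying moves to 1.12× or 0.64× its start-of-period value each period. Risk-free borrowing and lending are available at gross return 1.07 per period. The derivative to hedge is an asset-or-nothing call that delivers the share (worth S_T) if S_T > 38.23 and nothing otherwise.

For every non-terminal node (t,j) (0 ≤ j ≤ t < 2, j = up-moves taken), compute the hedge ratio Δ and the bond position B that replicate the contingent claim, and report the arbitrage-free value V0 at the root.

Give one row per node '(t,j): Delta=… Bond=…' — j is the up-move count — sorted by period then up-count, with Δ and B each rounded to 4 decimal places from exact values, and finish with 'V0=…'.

Since d<R<u, set p* = (R−d)/(u−d) = 0.8958; price each node as the discounted p*-expectation of its children.
Terminal payoffs: V(2,0)=0.0000, V(2,1)=40.1408, V(2,2)=70.2464
Node (1,0) S=35.8400: V=(p*·40.1408+(1−p*)·0.0000)/1.07=33.6070; Δ=(40.1408−0.0000)/(40.1408−22.9376)=2.3333; B=V−Δ·S=-50.0197
Node (1,1) S=62.7200: V=(p*·70.2464+(1−p*)·40.1408)/1.07=62.7200; Δ=(70.2464−40.1408)/(70.2464−40.1408)=1.0000; B=V−Δ·S=0.0000
Node (0,0) S=56.0000: V=(p*·62.7200+(1−p*)·33.6070)/1.07=55.7826; Δ=(62.7200−33.6070)/(62.7200−35.8400)=1.0831; B=V−Δ·S=-4.8695
Each (Δ,B) replicates both successor values, so the strategy is self-financing and V0 is arbitrage-free.

(0,0): Delta=1.0831 Bond=-4.8695
(1,0): Delta=2.3333 Bond=-50.0197
(1,1): Delta=1.0000 Bond=0.0000
V0=55.7826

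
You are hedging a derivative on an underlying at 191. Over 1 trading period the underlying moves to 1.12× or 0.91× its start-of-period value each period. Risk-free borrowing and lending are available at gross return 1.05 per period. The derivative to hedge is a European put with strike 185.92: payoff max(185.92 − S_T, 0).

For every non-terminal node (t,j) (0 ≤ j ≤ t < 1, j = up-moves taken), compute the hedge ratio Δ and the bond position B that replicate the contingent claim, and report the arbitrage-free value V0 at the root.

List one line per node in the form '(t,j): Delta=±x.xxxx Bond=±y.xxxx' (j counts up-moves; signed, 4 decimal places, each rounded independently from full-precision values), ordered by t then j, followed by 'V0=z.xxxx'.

(0,0): Delta=-0.3019 Bond=61.5111
V0=3.8444

Under the risk-neutral measure, an up-move has probability p* = (R−d)/(u−d) = 0.6667 and values discount at R = 1.05.
Terminal values V(1,·): V(1,0)=12.1100, V(1,1)=0.0000
Node (0,0) S=191.0000: V=(p*·0.0000+(1−p*)·12.1100)/1.05=3.8444; Δ=(0.0000−12.1100)/(213.9200−173.8100)=-0.3019; B=V−Δ·S=61.5111
The time-0 hedge costs 3.8444, which is the no-arbitrage price.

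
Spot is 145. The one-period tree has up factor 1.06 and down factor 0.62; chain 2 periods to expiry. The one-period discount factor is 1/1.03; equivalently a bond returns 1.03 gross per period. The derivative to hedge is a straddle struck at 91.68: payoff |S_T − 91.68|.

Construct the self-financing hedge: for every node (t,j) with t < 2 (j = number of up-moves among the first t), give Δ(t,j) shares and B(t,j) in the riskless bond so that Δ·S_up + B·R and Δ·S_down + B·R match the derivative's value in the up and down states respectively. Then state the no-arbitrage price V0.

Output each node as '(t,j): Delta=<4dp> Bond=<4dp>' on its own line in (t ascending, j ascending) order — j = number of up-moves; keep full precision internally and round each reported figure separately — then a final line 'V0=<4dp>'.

No-arbitrage ⇒ martingale measure with p* = (R−d)/(u−d) = 0.9318.
Terminal payoffs: V(2,0)=35.9420, V(2,1)=3.6140, V(2,2)=71.2420
Node (1,0) S=89.9000: V=(p*·3.6140+(1−p*)·35.9420)/1.03=5.6487; Δ=(3.6140−35.9420)/(95.2940−55.7380)=-0.8173; B=V−Δ·S=79.1214
Node (1,1) S=153.7000: V=(p*·71.2420+(1−p*)·3.6140)/1.03=64.6903; Δ=(71.2420−3.6140)/(162.9220−95.2940)=1.0000; B=V−Δ·S=-89.0097
Node (0,0) S=145.0000: V=(p*·64.6903+(1−p*)·5.6487)/1.03=58.8978; Δ=(64.6903−5.6487)/(153.7000−89.9000)=0.9254; B=V−Δ·S=-75.2876
Check: Δ(0,0)·S0 + B(0,0) = 58.8978 = V0.

(0,0): Delta=0.9254 Bond=-75.2876
(1,0): Delta=-0.8173 Bond=79.1214
(1,1): Delta=1.0000 Bond=-89.0097
V0=58.8978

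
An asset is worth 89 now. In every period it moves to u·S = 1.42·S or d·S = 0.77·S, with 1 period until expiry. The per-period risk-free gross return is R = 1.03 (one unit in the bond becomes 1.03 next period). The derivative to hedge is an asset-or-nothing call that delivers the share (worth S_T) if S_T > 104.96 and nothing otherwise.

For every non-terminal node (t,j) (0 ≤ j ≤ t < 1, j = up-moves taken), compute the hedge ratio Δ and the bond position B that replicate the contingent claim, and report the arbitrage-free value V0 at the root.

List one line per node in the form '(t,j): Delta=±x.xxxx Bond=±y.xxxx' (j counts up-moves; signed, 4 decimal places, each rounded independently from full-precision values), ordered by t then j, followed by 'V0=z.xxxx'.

Risk-neutral probability p* = (R−d)/(u−d) = (1.03−0.77)/(1.42−0.77) = 0.4000.
Terminal values V(1,·): V(1,0)=0.0000, V(1,1)=126.3800
(0,0): S=89.0000. Δ = (V_up−V_dn)/(S_up−S_dn) = (126.3800−0.0000)/(126.3800−68.5300) = 2.1846. V = [p*·126.3800 + (1−p*)·0.0000]/1.03 = 49.0796. B = V − Δ·S = -145.3512.
Self-financing check: at every node Δ·S+B equals the discounted successor values.

(0,0): Delta=2.1846 Bond=-145.3512
V0=49.0796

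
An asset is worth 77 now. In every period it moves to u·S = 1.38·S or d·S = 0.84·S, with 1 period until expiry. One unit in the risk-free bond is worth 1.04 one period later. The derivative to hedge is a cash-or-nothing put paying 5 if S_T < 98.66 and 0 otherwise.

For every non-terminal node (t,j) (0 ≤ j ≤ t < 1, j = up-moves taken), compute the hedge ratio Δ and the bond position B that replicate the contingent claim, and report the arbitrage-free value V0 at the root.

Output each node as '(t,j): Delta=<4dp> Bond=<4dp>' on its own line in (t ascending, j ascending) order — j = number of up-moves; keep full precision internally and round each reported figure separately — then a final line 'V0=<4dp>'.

The replicating-portfolio and risk-neutral prices coincide; use p* = (1.04−0.84)/(1.38−0.84) = 0.3704 for the latter.
Terminal values V(1,·): V(1,0)=5.0000, V(1,1)=0.0000
  t=0,j=0: stock 77.0000 → up 106.2600 (V=0.0000), down 64.6800 (V=5.0000). Price 3.0271; hedge Δ=-0.1203, bond B=12.2863.
Check: Δ(0,0)·S0 + B(0,0) = 3.0271 = V0.

(0,0): Delta=-0.1203 Bond=12.2863
V0=3.0271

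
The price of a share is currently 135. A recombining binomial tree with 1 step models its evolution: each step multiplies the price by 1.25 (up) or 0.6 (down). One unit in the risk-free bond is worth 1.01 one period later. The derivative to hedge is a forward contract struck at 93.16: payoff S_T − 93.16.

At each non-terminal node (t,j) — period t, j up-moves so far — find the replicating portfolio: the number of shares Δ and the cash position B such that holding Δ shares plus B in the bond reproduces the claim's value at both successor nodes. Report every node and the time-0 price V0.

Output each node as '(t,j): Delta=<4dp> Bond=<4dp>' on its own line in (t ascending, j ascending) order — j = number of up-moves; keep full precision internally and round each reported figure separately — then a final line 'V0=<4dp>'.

Under the risk-neutral measure, an up-move has probability p* = (R−d)/(u−d) = 0.6308 and values discount at R = 1.01.
Payoff layer (t=1): V(1,0)=-12.1600, V(1,1)=75.5900
(0,0): S=135.0000. Δ = (V_up−V_dn)/(S_up−S_dn) = (75.5900−-12.1600)/(168.7500−81.0000) = 1.0000. V = [p*·75.5900 + (1−p*)·-12.1600]/1.01 = 42.7624. B = V − Δ·S = -92.2376.
Self-financing check: at every node Δ·S+B equals the discounted successor values.

(0,0): Delta=1.0000 Bond=-92.2376
V0=42.7624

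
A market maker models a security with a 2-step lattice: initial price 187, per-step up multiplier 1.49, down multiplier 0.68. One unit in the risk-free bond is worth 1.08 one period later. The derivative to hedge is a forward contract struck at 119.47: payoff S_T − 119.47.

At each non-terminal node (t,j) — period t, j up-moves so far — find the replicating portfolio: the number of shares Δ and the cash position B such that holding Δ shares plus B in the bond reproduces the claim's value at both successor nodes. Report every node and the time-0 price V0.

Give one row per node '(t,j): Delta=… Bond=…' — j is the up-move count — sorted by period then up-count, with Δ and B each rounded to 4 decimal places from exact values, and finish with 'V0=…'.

(0,0): Delta=1.0000 Bond=-102.4263
(1,0): Delta=1.0000 Bond=-110.6204
(1,1): Delta=1.0000 Bond=-110.6204
V0=84.5737

Under the risk-neutral measure, an up-move has probability p* = (R−d)/(u−d) = 0.4938 and values discount at R = 1.08.
Terminal values V(2,·): V(2,0)=-33.0012, V(2,1)=69.9984, V(2,2)=295.6887
Node (1,0) S=127.1600: V=(p*·69.9984+(1−p*)·-33.0012)/1.08=16.5396; Δ=(69.9984−-33.0012)/(189.4684−86.4688)=1.0000; B=V−Δ·S=-110.6204
Node (1,1) S=278.6300: V=(p*·295.6887+(1−p*)·69.9984)/1.08=168.0096; Δ=(295.6887−69.9984)/(415.1587−189.4684)=1.0000; B=V−Δ·S=-110.6204
Node (0,0) S=187.0000: V=(p*·168.0096+(1−p*)·16.5396)/1.08=84.5737; Δ=(168.0096−16.5396)/(278.6300−127.1600)=1.0000; B=V−Δ·S=-102.4263
Root portfolio cost Δ·187+B reproduces V0=84.5737.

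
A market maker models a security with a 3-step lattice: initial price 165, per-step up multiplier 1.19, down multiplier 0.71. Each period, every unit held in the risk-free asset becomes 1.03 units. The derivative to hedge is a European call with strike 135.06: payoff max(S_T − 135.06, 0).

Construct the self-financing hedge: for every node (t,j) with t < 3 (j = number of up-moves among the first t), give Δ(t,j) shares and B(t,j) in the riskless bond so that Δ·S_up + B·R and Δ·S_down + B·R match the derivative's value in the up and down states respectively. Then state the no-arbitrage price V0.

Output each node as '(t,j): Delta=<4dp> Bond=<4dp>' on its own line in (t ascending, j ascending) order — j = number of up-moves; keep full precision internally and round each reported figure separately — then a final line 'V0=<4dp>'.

No-arbitrage ⇒ martingale measure with p* = (R−d)/(u−d) = 0.6667.
Payoff layer (t=3): V(3,0)=0.0000, V(3,1)=0.0000, V(3,2)=30.8361, V(3,3)=142.9912
Node (2,0) S=83.1765: V=(p*·0.0000+(1−p*)·0.0000)/1.03=0.0000; Δ=(0.0000−0.0000)/(98.9800−59.0553)=0.0000; B=V−Δ·S=0.0000
Node (2,1) S=139.4085: V=(p*·30.8361+(1−p*)·0.0000)/1.03=19.9587; Δ=(30.8361−0.0000)/(165.8961−98.9800)=0.4608; B=V−Δ·S=-44.2833
Node (2,2) S=233.6565: V=(p*·142.9912+(1−p*)·30.8361)/1.03=102.5303; Δ=(142.9912−30.8361)/(278.0512−165.8961)=1.0000; B=V−Δ·S=-131.1262
Node (1,0) S=117.1500: V=(p*·19.9587+(1−p*)·0.0000)/1.03=12.9182; Δ=(19.9587−0.0000)/(139.4085−83.1765)=0.3549; B=V−Δ·S=-28.6623
Node (1,1) S=196.3500: V=(p*·102.5303+(1−p*)·19.9587)/1.03=72.8218; Δ=(102.5303−19.9587)/(233.6565−139.4085)=0.8761; B=V−Δ·S=-99.2025
Node (0,0) S=165.0000: V=(p*·72.8218+(1−p*)·12.9182)/1.03=51.3145; Δ=(72.8218−12.9182)/(196.3500−117.1500)=0.7564; B=V−Δ·S=-73.4846
Root portfolio cost Δ·165+B reproduces V0=51.3145.

(0,0): Delta=0.7564 Bond=-73.4846
(1,0): Delta=0.3549 Bond=-28.6623
(1,1): Delta=0.8761 Bond=-99.2025
(2,0): Delta=0.0000 Bond=0.0000
(2,1): Delta=0.4608 Bond=-44.2833
(2,2): Delta=1.0000 Bond=-131.1262
V0=51.3145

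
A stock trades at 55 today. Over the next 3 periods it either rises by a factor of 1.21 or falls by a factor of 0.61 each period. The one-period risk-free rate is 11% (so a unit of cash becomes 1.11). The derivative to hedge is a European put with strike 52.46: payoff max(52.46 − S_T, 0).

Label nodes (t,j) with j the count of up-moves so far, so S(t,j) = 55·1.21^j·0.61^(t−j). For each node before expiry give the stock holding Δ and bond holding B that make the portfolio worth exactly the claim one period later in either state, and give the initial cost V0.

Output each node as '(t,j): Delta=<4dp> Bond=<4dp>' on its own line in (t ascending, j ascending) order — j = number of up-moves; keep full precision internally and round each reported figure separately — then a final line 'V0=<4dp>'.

(0,0): Delta=-0.2318 Bond=15.1402
(1,0): Delta=-1.0000 Bond=42.5777
(1,1): Delta=-0.1544 Bond=11.6512
(2,0): Delta=-1.0000 Bond=47.2613
(2,1): Delta=-1.0000 Bond=47.2613
(2,2): Delta=-0.0691 Bond=6.0672
V0=2.3895

Under the risk-neutral measure, an up-move has probability p* = (R−d)/(u−d) = 0.8333 and values discount at R = 1.11.
At expiry t=3: V(3,0)=39.9760, V(3,1)=27.6967, V(3,2)=3.3394, V(3,3)=0.0000
Node (2,0) S=20.4655: V=(p*·27.6967+(1−p*)·39.9760)/1.11=26.7958; Δ=(27.6967−39.9760)/(24.7633−12.4840)=-1.0000; B=V−Δ·S=47.2613
Node (2,1) S=40.5955: V=(p*·3.3394+(1−p*)·27.6967)/1.11=6.6658; Δ=(3.3394−27.6967)/(49.1206−24.7633)=-1.0000; B=V−Δ·S=47.2613
Node (2,2) S=80.5255: V=(p*·0.0000+(1−p*)·3.3394)/1.11=0.5014; Δ=(0.0000−3.3394)/(97.4359−49.1206)=-0.0691; B=V−Δ·S=6.0672
Node (1,0) S=33.5500: V=(p*·6.6658+(1−p*)·26.7958)/1.11=9.0277; Δ=(6.6658−26.7958)/(40.5955−20.4655)=-1.0000; B=V−Δ·S=42.5777
Node (1,1) S=66.5500: V=(p*·0.5014+(1−p*)·6.6658)/1.11=1.3773; Δ=(0.5014−6.6658)/(80.5255−40.5955)=-0.1544; B=V−Δ·S=11.6512
Node (0,0) S=55.0000: V=(p*·1.3773+(1−p*)·9.0277)/1.11=2.3895; Δ=(1.3773−9.0277)/(66.5500−33.5500)=-0.2318; B=V−Δ·S=15.1402
Check: Δ(0,0)·S0 + B(0,0) = 2.3895 = V0.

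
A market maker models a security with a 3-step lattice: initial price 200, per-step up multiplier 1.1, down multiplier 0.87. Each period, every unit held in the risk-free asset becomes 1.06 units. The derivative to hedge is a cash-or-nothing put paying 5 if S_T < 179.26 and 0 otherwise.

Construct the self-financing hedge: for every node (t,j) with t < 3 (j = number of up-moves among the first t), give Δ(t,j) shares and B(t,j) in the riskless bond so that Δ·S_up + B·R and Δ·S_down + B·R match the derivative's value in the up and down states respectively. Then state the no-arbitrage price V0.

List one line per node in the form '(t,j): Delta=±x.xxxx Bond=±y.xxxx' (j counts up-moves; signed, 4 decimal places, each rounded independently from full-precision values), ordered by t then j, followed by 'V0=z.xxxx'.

Under the risk-neutral measure, an up-move has probability p* = (R−d)/(u−d) = 0.8261 and values discount at R = 1.06.
Terminal payoffs: V(3,0)=5.0000, V(3,1)=5.0000, V(3,2)=0.0000, V(3,3)=0.0000
  t=2,j=0: stock 151.3800 → up 166.5180 (V=5.0000), down 131.7006 (V=5.0000). Price 4.7170; hedge Δ=0.0000, bond B=4.7170.
  t=2,j=1: stock 191.4000 → up 210.5400 (V=0.0000), down 166.5180 (V=5.0000). Price 0.8203; hedge Δ=-0.1136, bond B=22.5595.
  t=2,j=2: stock 242.0000 → up 266.2000 (V=0.0000), down 210.5400 (V=0.0000). Price 0.0000; hedge Δ=0.0000, bond B=0.0000.
  t=1,j=0: stock 174.0000 → up 191.4000 (V=0.8203), down 151.3800 (V=4.7170). Price 1.4132; hedge Δ=-0.0974, bond B=18.3551.
  t=1,j=1: stock 220.0000 → up 242.0000 (V=0.0000), down 191.4000 (V=0.8203). Price 0.1346; hedge Δ=-0.0162, bond B=3.7013.
  t=0,j=0: stock 200.0000 → up 220.0000 (V=0.1346), down 174.0000 (V=1.4132). Price 0.3368; hedge Δ=-0.0278, bond B=5.8960.
Self-financing check: at every node Δ·S+B equals the discounted successor values.

(0,0): Delta=-0.0278 Bond=5.8960
(1,0): Delta=-0.0974 Bond=18.3551
(1,1): Delta=-0.0162 Bond=3.7013
(2,0): Delta=0.0000 Bond=4.7170
(2,1): Delta=-0.1136 Bond=22.5595
(2,2): Delta=0.0000 Bond=0.0000
V0=0.3368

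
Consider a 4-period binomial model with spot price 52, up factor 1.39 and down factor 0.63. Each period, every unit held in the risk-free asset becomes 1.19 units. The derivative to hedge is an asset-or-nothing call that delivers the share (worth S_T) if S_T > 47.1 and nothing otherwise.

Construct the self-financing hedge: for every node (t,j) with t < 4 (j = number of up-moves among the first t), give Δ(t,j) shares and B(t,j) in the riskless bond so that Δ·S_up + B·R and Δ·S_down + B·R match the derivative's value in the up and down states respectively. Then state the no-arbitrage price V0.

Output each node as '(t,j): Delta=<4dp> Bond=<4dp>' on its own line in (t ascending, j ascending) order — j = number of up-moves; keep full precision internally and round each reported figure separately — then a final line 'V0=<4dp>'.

(0,0): Delta=1.2038 Bond=-15.5888
(1,0): Delta=1.3548 Bond=-23.4976
(1,1): Delta=1.1794 Bond=-16.7840
(2,0): Delta=0.0000 Bond=0.0000
(2,1): Delta=1.5741 Bond=-37.9486
(2,2): Delta=1.1155 Bond=-13.5531
(3,0): Delta=0.0000 Bond=0.0000
(3,1): Delta=0.0000 Bond=0.0000
(3,2): Delta=1.8289 Bond=-61.2870
(3,3): Delta=1.0000 Bond=0.0000
V0=47.0103

Under the risk-neutral measure, an up-move has probability p* = (R−d)/(u−d) = 0.7368 and values discount at R = 1.19.
Terminal values V(4,·): V(4,0)=0.0000, V(4,1)=0.0000, V(4,2)=0.0000, V(4,3)=87.9809, V(4,4)=194.1165
Node (3,0) S=13.0024: V=(p*·0.0000+(1−p*)·0.0000)/1.19=0.0000; Δ=(0.0000−0.0000)/(18.0734−8.1915)=0.0000; B=V−Δ·S=0.0000
Node (3,1) S=28.6879: V=(p*·0.0000+(1−p*)·0.0000)/1.19=0.0000; Δ=(0.0000−0.0000)/(39.8762−18.0734)=0.0000; B=V−Δ·S=0.0000
Node (3,2) S=63.2956: V=(p*·87.9809+(1−p*)·0.0000)/1.19=54.4773; Δ=(87.9809−0.0000)/(87.9809−39.8762)=1.8289; B=V−Δ·S=-61.2870
Node (3,3) S=139.6522: V=(p*·194.1165+(1−p*)·87.9809)/1.19=139.6522; Δ=(194.1165−87.9809)/(194.1165−87.9809)=1.0000; B=V−Δ·S=0.0000
Node (2,0) S=20.6388: V=(p*·0.0000+(1−p*)·0.0000)/1.19=0.0000; Δ=(0.0000−0.0000)/(28.6879−13.0024)=0.0000; B=V−Δ·S=0.0000
Node (2,1) S=45.5364: V=(p*·54.4773+(1−p*)·0.0000)/1.19=33.7321; Δ=(54.4773−0.0000)/(63.2956−28.6879)=1.5741; B=V−Δ·S=-37.9486
Node (2,2) S=100.4692: V=(p*·139.6522+(1−p*)·54.4773)/1.19=98.5191; Δ=(139.6522−54.4773)/(139.6522−63.2956)=1.1155; B=V−Δ·S=-13.5531
Node (1,0) S=32.7600: V=(p*·33.7321+(1−p*)·0.0000)/1.19=20.8867; Δ=(33.7321−0.0000)/(45.5364−20.6388)=1.3548; B=V−Δ·S=-23.4976
Node (1,1) S=72.2800: V=(p*·98.5191+(1−p*)·33.7321)/1.19=68.4621; Δ=(98.5191−33.7321)/(100.4692−45.5364)=1.1794; B=V−Δ·S=-16.7840
Node (0,0) S=52.0000: V=(p*·68.4621+(1−p*)·20.8867)/1.19=47.0103; Δ=(68.4621−20.8867)/(72.2800−32.7600)=1.2038; B=V−Δ·S=-15.5888
The time-0 hedge costs 47.0103, which is the no-arbitrage price.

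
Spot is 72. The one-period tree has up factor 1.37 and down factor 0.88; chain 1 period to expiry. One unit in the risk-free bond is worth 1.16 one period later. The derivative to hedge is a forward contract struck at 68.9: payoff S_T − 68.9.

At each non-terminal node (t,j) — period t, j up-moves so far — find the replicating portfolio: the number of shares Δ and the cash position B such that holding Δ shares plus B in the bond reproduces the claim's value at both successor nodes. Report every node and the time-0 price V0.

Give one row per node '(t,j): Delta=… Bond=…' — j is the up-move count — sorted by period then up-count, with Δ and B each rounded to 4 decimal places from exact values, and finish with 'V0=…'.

Under the risk-neutral measure, an up-move has probability p* = (R−d)/(u−d) = 0.5714 and values discount at R = 1.16.
Terminal values V(1,·): V(1,0)=-5.5400, V(1,1)=29.7400
  t=0,j=0: stock 72.0000 → up 98.6400 (V=29.7400), down 63.3600 (V=-5.5400). Price 12.6034; hedge Δ=1.0000, bond B=-59.3966.
Self-financing check: at every node Δ·S+B equals the discounted successor values.

(0,0): Delta=1.0000 Bond=-59.3966
V0=12.6034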